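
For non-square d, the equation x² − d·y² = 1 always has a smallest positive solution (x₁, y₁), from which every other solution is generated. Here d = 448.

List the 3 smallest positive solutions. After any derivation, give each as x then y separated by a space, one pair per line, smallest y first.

√448 → a₀=21, period (6,42); ℓ=2 even so k=1
a_0=21:  p_0=21·1+0=21,  q_0=21·0+1=1
a_1=6:  p_1=6·21+1=127,  q_1=6·1+0=6
fundamental: x₁=127, y₁=6  (since 16129 − 448·36 = 1)
n=2: (127,6)∘(127,6) = (127·127+448·6·6, 127·6+6·127) = (32257,1524)
n=3: (32257,1524)∘(127,6) = (127·32257+448·6·1524, 127·1524+6·32257) = (8193151,387090)

127 6
32257 1524
8193151 387090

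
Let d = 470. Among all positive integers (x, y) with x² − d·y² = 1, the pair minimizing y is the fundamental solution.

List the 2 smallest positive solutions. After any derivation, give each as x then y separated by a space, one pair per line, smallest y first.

√470 = [21; 1,2,8,2,1,42, …], period ℓ=6 (even) → k=5
i=0: a=21 ⇒ p=21, q=1
i=1: a=1 ⇒ p=22, q=1
…
i=4: a=2 ⇒ p=1149, q=53
i=5: a=1 ⇒ p=1691, q=78
fundamental: x₁=1691, y₁=78  (since 2859481 − 470·6084 = 1)
k=2:  x_2 = 1691·1691+470·78·78 = 5718961,  y_2 = 1691·78+78·1691 = 263796

1691 78
5718961 263796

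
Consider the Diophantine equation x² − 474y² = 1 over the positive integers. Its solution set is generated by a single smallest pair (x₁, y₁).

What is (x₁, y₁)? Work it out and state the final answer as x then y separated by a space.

193549 8890

√474 = [21; 1,3,2,1,1,…,3,1,42, …], period ℓ=14 (even) → k=13
step 0: (21, 1)  from 21·(1,0) + (0,1)
…
step 3: (196, 9)  from 2·(87,4) + (22,1)
…
step 11: (44218, 2031)  from 2·(16677,766) + (10864,499)
step 12: (149331, 6859)  from 3·(44218,2031) + (16677,766)
step 13: (193549, 8890)  from 1·(149331,6859) + (44218,2031)
fundamental: x₁=193549, y₁=8890  (since 37461215401 − 474·79032100 = 1)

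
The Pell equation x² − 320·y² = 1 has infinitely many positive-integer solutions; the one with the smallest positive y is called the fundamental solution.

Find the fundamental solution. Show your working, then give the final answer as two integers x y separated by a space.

161 9

√320 = [17; 1,7,1,34, …], period ℓ=4 (even) → k=3
a_0=17:  p_0=17·1+0=17,  q_0=17·0+1=1
…
a_2=7:  p_2=7·18+17=143,  q_2=7·1+1=8
a_3=1:  p_3=1·143+18=161,  q_3=1·8+1=9
(x₁, y₁) = (161, 9);  161² − 320·9² = 1 ✓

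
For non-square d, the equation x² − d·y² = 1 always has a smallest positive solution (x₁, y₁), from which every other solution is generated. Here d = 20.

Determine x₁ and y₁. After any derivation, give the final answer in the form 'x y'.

√20 = [4; 2,8, …], period ℓ=2 (even) → k=1
a_0=4:  p_0=4·1+0=4,  q_0=4·0+1=1
a_1=2:  p_1=2·4+1=9,  q_1=2·1+0=2
→ (9, 2).  Check: 9²=81, 20·2²=80, difference 1.

9 2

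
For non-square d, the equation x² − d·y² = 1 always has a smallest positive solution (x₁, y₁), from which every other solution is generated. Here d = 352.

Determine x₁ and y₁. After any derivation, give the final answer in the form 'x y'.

√352 → a₀=18, period (1,3,5,9,5,3,1,36); ℓ=8 even so k=7
i=0: a=18 ⇒ p=18, q=1
i=1: a=1 ⇒ p=19, q=1
…
i=3: a=5 ⇒ p=394, q=21
…
i=5: a=5 ⇒ p=18499, q=986
i=6: a=3 ⇒ p=59118, q=3151
i=7: a=1 ⇒ p=77617, q=4137
fundamental: x₁=77617, y₁=4137  (since 6024398689 − 352·17114769 = 1)

77617 4137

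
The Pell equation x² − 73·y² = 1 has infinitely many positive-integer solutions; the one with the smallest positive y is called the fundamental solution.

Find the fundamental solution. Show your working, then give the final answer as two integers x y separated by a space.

[8; 1,1,5,5,1,1,16] for √73; ℓ=7 ⇒ convergent index 13
a_0=8:  p_0=8·1+0=8,  q_0=8·0+1=1
a_1=1:  p_1=1·8+1=9,  q_1=1·1+0=1
a_2=1:  p_2=1·9+8=17,  q_2=1·1+1=2
…
a_6=1:  p_6=1·581+487=1068,  q_6=1·68+57=125
…
a_8=1:  p_8=1·17669+1068=18737,  q_8=1·2068+125=2193
a_9=1:  p_9=1·18737+17669=36406,  q_9=1·2193+2068=4261
a_10=5:  p_10=5·36406+18737=200767,  q_10=5·4261+2193=23498
…
a_12=1:  p_12=1·1040241+200767=1241008,  q_12=1·121751+23498=145249
a_13=1:  p_13=1·1241008+1040241=2281249,  q_13=1·145249+121751=267000
(x₁, y₁) = (2281249, 267000);  2281249² − 73·267000² = 1 ✓

2281249 267000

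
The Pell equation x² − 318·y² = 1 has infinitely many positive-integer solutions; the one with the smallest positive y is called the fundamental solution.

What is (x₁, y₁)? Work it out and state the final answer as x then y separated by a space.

107 6

√318 = [17; 1,4,1,34, …], period ℓ=4 (even) → k=3
a_0=17:  p_0=17·1+0=17,  q_0=17·0+1=1
…
a_2=4:  p_2=4·18+17=89,  q_2=4·1+1=5
a_3=1:  p_3=1·89+18=107,  q_3=1·5+1=6
(x₁, y₁) = (107, 6);  107² − 318·6² = 1 ✓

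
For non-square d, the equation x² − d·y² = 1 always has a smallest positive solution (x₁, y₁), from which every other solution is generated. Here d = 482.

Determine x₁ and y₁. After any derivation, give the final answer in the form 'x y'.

√482 = [21; 1,20,1,42, …], period ℓ=4 (even) → k=3
a_0=21:  p_0=21·1+0=21,  q_0=21·0+1=1
…
a_2=20:  p_2=20·22+21=461,  q_2=20·1+1=21
a_3=1:  p_3=1·461+22=483,  q_3=1·21+1=22
→ (483, 22).  Check: 483²=233289, 482·22²=233288, difference 1.

483 22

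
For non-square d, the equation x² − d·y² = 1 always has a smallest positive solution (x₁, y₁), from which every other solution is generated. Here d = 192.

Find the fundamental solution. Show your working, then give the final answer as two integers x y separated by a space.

97 7

√192 → a₀=13, period (1,5,1,26); ℓ=4 even so k=3
step 0: (13, 1)  from 13·(1,0) + (0,1)
step 1: (14, 1)  from 1·(13,1) + (1,0)
step 2: (83, 6)  from 5·(14,1) + (13,1)
step 3: (97, 7)  from 1·(83,6) + (14,1)
fundamental: x₁=97, y₁=7  (since 9409 − 192·49 = 1)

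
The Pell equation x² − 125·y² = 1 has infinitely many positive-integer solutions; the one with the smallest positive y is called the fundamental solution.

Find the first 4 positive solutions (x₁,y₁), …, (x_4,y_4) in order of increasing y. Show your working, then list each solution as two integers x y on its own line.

930249 83204
1730726404001 154800875592
3220013013190122249 288006719437081612
5990827771012465337616001 535835925499096664087184

√125 → a₀=11, period (5,1,1,5,22); ℓ=5 odd so k=9
k=0  a_k=11  p_k/q_k = 11/1
k=1  a_k=5  p_k/q_k = 56/5
k=2  a_k=1  p_k/q_k = 67/6
k=3  a_k=1  p_k/q_k = 123/11
k=4  a_k=5  p_k/q_k = 682/61
k=5  a_k=22  p_k/q_k = 15127/1353
…
k=7  a_k=1  p_k/q_k = 91444/8179
k=8  a_k=1  p_k/q_k = 167761/15005
k=9  a_k=5  p_k/q_k = 930249/83204
→ (930249, 83204).  Check: 930249²=865363202001, 125·83204²=865363202000, difference 1.
k=2:  x_2 = 930249·930249+125·83204·83204 = 1730726404001,  y_2 = 930249·83204+83204·930249 = 154800875592
k=3:  x_3 = 930249·1730726404001+125·83204·154800875592 = 3220013013190122249,  y_3 = 930249·154800875592+83204·1730726404001 = 288006719437081612
k=4:  x_4 = 930249·3220013013190122249+125·83204·288006719437081612 = 5990827771012465337616001,  y_4 = 930249·288006719437081612+83204·3220013013190122249 = 535835925499096664087184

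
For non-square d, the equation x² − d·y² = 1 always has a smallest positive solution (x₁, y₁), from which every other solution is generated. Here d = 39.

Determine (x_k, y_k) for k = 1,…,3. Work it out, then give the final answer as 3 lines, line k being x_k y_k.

d=39: √d = [6; 4,12] (ℓ=2, even), read p_1/q_1
k=0  a_k=6  p_k/q_k = 6/1
k=1  a_k=4  p_k/q_k = 25/4
fundamental: x₁=25, y₁=4  (since 625 − 39·16 = 1)
k=2:  x_2 = 25·25+39·4·4 = 1249,  y_2 = 25·4+4·25 = 200
k=3:  x_3 = 25·1249+39·4·200 = 62425,  y_3 = 25·200+4·1249 = 9996

25 4
1249 200
62425 9996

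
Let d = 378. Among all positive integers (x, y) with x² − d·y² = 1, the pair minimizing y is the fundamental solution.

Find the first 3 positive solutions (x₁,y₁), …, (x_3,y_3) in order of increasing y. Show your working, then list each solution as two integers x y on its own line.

8749 450
153090001 7874100
2678768828749 137781001350

√378 = [19; 2,3,1,4,1,3,2,38, …], period ℓ=8 (even) → k=7
k=0  a_k=19  p_k/q_k = 19/1
k=1  a_k=2  p_k/q_k = 39/2
k=2  a_k=3  p_k/q_k = 136/7
…
k=5  a_k=1  p_k/q_k = 1011/52
k=6  a_k=3  p_k/q_k = 3869/199
k=7  a_k=2  p_k/q_k = 8749/450
fundamental: x₁=8749, y₁=450  (since 76545001 − 378·202500 = 1)
(x_2, y_2) = (8749·8749 + 378·450·450, 8749·450 + 450·8749) = (153090001, 7874100)
(x_3, y_3) = (8749·153090001 + 378·450·7874100, 8749·7874100 + 450·153090001) = (2678768828749, 137781001350)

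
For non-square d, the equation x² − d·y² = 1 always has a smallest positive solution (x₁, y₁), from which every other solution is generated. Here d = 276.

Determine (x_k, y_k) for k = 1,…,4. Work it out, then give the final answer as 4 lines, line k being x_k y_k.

√276 = [16; 1,1,1,1,2,2,2,1,1,1,1,32, …], period ℓ=12 (even) → k=11
i=0: a=16 ⇒ p=16, q=1
…
i=3: a=1 ⇒ p=50, q=3
…
i=5: a=2 ⇒ p=216, q=13
…
i=7: a=2 ⇒ p=1246, q=75
i=8: a=1 ⇒ p=1761, q=106
…
i=10: a=1 ⇒ p=4768, q=287
i=11: a=1 ⇒ p=7775, q=468
(x₁, y₁) = (7775, 468);  7775² − 276·468² = 1 ✓
k=2:  x_2 = 7775·7775+276·468·468 = 120901249,  y_2 = 7775·468+468·7775 = 7277400
k=3:  x_3 = 7775·120901249+276·468·7277400 = 1880014414175,  y_3 = 7775·7277400+468·120901249 = 113163569532
k=4:  x_4 = 7775·1880014414175+276·468·113163569532 = 29234224019520001,  y_4 = 7775·113163569532+468·1880014414175 = 1759693498945200

7775 468
120901249 7277400
1880014414175 113163569532
29234224019520001 1759693498945200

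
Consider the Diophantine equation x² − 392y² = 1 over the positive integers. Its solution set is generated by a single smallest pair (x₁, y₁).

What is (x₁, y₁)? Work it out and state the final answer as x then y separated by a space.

d=392: √d = [19; 1,3,1,38] (ℓ=4, even), read p_3/q_3
a_0=19:  p_0=19·1+0=19,  q_0=19·0+1=1
a_1=1:  p_1=1·19+1=20,  q_1=1·1+0=1
a_2=3:  p_2=3·20+19=79,  q_2=3·1+1=4
a_3=1:  p_3=1·79+20=99,  q_3=1·4+1=5
fundamental: x₁=99, y₁=5  (since 9801 − 392·25 = 1)

99 5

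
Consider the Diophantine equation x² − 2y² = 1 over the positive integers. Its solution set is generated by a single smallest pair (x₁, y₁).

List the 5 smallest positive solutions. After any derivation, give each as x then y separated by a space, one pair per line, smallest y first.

3 2
17 12
99 70
577 408
3363 2378

d=2: √d = [1; 2] (ℓ=1, odd), read p_1/q_1
k=0  a_k=1  p_k/q_k = 1/1
k=1  a_k=2  p_k/q_k = 3/2
(x₁, y₁) = (3, 2);  3² − 2·2² = 1 ✓
k=2:  x_2 = 3·3+2·2·2 = 17,  y_2 = 3·2+2·3 = 12
k=3:  x_3 = 3·17+2·2·12 = 99,  y_3 = 3·12+2·17 = 70
k=4:  x_4 = 3·99+2·2·70 = 577,  y_4 = 3·70+2·99 = 408
k=5:  x_5 = 3·577+2·2·408 = 3363,  y_5 = 3·408+2·577 = 2378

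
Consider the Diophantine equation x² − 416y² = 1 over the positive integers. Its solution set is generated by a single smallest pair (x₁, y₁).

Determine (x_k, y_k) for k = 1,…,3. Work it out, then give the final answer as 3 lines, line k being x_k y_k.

5201 255
54100801 2652510
562756526801 27591408765

√416 = [20; 2,1,1,9,1,1,2,40, …], period ℓ=8 (even) → k=7
k=0  a_k=20  p_k/q_k = 20/1
k=1  a_k=2  p_k/q_k = 41/2
k=2  a_k=1  p_k/q_k = 61/3
k=3  a_k=1  p_k/q_k = 102/5
k=4  a_k=9  p_k/q_k = 979/48
k=5  a_k=1  p_k/q_k = 1081/53
k=6  a_k=1  p_k/q_k = 2060/101
k=7  a_k=2  p_k/q_k = 5201/255
(x₁, y₁) = (5201, 255);  5201² − 416·255² = 1 ✓
n=2: (5201,255)∘(5201,255) = (5201·5201+416·255·255, 5201·255+255·5201) = (54100801,2652510)
n=3: (54100801,2652510)∘(5201,255) = (5201·54100801+416·255·2652510, 5201·2652510+255·54100801) = (562756526801,27591408765)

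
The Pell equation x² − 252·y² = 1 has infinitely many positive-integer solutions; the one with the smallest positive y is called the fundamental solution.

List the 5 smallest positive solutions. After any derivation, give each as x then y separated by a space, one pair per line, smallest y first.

127 8
32257 2032
8193151 516120
2081028097 131092448
528572943487 33296965672

√252 → a₀=15, period (1,6,1,30); ℓ=4 even so k=3
step 0: (15, 1)  from 15·(1,0) + (0,1)
…
step 2: (111, 7)  from 6·(16,1) + (15,1)
step 3: (127, 8)  from 1·(111,7) + (16,1)
fundamental: x₁=127, y₁=8  (since 16129 − 252·64 = 1)
k=2:  x_2 = 127·127+252·8·8 = 32257,  y_2 = 127·8+8·127 = 2032
k=3:  x_3 = 127·32257+252·8·2032 = 8193151,  y_3 = 127·2032+8·32257 = 516120
k=4:  x_4 = 127·8193151+252·8·516120 = 2081028097,  y_4 = 127·516120+8·8193151 = 131092448
k=5:  x_5 = 127·2081028097+252·8·131092448 = 528572943487,  y_5 = 127·131092448+8·2081028097 = 33296965672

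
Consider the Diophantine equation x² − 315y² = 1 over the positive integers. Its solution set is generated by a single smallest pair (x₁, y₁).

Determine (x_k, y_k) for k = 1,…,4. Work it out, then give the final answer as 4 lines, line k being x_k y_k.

71 4
10081 568
1431431 80652
203253121 11452016

[17; 1,2,1,34] for √315; ℓ=4 ⇒ convergent index 3
k=0  a_k=17  p_k/q_k = 17/1
k=1  a_k=1  p_k/q_k = 18/1
k=2  a_k=2  p_k/q_k = 53/3
k=3  a_k=1  p_k/q_k = 71/4
(x₁, y₁) = (71, 4);  71² − 315·4² = 1 ✓
n=2: (71,4)∘(71,4) = (71·71+315·4·4, 71·4+4·71) = (10081,568)
n=3: (10081,568)∘(71,4) = (71·10081+315·4·568, 71·568+4·10081) = (1431431,80652)
n=4: (1431431,80652)∘(71,4) = (71·1431431+315·4·80652, 71·80652+4·1431431) = (203253121,11452016)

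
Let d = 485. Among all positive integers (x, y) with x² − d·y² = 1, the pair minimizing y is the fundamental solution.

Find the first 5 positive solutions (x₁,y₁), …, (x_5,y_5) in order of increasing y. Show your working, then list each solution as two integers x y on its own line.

√485 = [22; 44, …], period ℓ=1 (odd) → k=1
step 0: (22, 1)  from 22·(1,0) + (0,1)
step 1: (969, 44)  from 44·(22,1) + (1,0)
fundamental: x₁=969, y₁=44  (since 938961 − 485·1936 = 1)
k=2:  x_2 = 969·969+485·44·44 = 1877921,  y_2 = 969·44+44·969 = 85272
k=3:  x_3 = 969·1877921+485·44·85272 = 3639409929,  y_3 = 969·85272+44·1877921 = 165257092
k=4:  x_4 = 969·3639409929+485·44·165257092 = 7053174564481,  y_4 = 969·165257092+44·3639409929 = 320268159024
k=5:  x_5 = 969·7053174564481+485·44·320268159024 = 13669048666554249,  y_5 = 969·320268159024+44·7053174564481 = 620679526931420

969 44
1877921 85272
3639409929 165257092
7053174564481 320268159024
13669048666554249 620679526931420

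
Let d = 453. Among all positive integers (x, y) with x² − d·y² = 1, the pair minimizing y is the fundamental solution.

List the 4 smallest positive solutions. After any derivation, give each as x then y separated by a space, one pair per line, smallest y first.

1653751 77700
5469784740001 256992905400
18091323967121133751 850004548596233100
59837090203895614338960001 2811391744490881177810800

d=453: √d = [21; 3,1,1,10,14,10,1,1,3,42] (ℓ=10, even), read p_9/q_9
step 0: (21, 1)  from 21·(1,0) + (0,1)
step 1: (64, 3)  from 3·(21,1) + (1,0)
…
step 3: (149, 7)  from 1·(85,4) + (64,3)
step 4: (1575, 74)  from 10·(149,7) + (85,4)
…
step 6: (223565, 10504)  from 10·(22199,1043) + (1575,74)
…
step 8: (469329, 22051)  from 1·(245764,11547) + (223565,10504)
step 9: (1653751, 77700)  from 3·(469329,22051) + (245764,11547)
→ (1653751, 77700).  Check: 1653751²=2734892370001, 453·77700²=2734892370000, difference 1.
n=2: (1653751,77700)∘(1653751,77700) = (1653751·1653751+453·77700·77700, 1653751·77700+77700·1653751) = (5469784740001,256992905400)
n=3: (5469784740001,256992905400)∘(1653751,77700) = (1653751·5469784740001+453·77700·256992905400, 1653751·256992905400+77700·5469784740001) = (18091323967121133751,850004548596233100)
n=4: (18091323967121133751,850004548596233100)∘(1653751,77700) = (1653751·18091323967121133751+453·77700·850004548596233100, 1653751·850004548596233100+77700·18091323967121133751) = (59837090203895614338960001,2811391744490881177810800)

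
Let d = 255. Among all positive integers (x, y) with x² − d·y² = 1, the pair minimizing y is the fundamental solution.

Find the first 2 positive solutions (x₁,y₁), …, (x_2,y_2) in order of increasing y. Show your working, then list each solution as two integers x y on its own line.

[15; 1,30] for √255; ℓ=2 ⇒ convergent index 1
k=0  a_k=15  p_k/q_k = 15/1
k=1  a_k=1  p_k/q_k = 16/1
(x₁, y₁) = (16, 1);  16² − 255·1² = 1 ✓
n=2: (16,1)∘(16,1) = (16·16+255·1·1, 16·1+1·16) = (511,32)

16 1
511 32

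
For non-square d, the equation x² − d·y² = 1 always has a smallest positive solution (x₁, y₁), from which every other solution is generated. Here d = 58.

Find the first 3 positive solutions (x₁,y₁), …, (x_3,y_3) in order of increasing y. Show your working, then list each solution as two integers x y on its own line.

19603 2574
768555217 100916244
30131975818099 3956522259690

d=58: √d = [7; 1,1,1,1,1,1,14] (ℓ=7, odd), read p_13/q_13
a_0=7:  p_0=7·1+0=7,  q_0=7·0+1=1
…
a_5=1:  p_5=1·38+23=61,  q_5=1·5+3=8
…
a_12=1:  p_12=1·7532+4539=12071,  q_12=1·989+596=1585
a_13=1:  p_13=1·12071+7532=19603,  q_13=1·1585+989=2574
→ (19603, 2574).  Check: 19603²=384277609, 58·2574²=384277608, difference 1.
n=2: (19603,2574)∘(19603,2574) = (19603·19603+58·2574·2574, 19603·2574+2574·19603) = (768555217,100916244)
n=3: (768555217,100916244)∘(19603,2574) = (19603·768555217+58·2574·100916244, 19603·100916244+2574·768555217) = (30131975818099,3956522259690)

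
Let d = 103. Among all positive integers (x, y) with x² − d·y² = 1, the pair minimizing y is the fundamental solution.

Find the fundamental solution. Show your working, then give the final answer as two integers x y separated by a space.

√103 → a₀=10, period (6,1,2,1,1,9,1,1,2,1,6,20); ℓ=12 even so k=11
k=0  a_k=10  p_k/q_k = 10/1
…
k=3  a_k=2  p_k/q_k = 203/20
k=4  a_k=1  p_k/q_k = 274/27
…
k=7  a_k=1  p_k/q_k = 5044/497
k=8  a_k=1  p_k/q_k = 9611/947
k=9  a_k=2  p_k/q_k = 24266/2391
k=10  a_k=1  p_k/q_k = 33877/3338
k=11  a_k=6  p_k/q_k = 227528/22419
fundamental: x₁=227528, y₁=22419  (since 51768990784 − 103·502611561 = 1)

227528 22419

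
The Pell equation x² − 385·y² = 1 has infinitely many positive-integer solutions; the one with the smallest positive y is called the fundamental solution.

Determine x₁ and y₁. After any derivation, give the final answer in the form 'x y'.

d=385: √d = [19; 1,1,1,1,1,…,1,1,38] (ℓ=16, even), read p_15/q_15
step 0: (19, 1)  from 19·(1,0) + (0,1)
…
step 2: (39, 2)  from 1·(20,1) + (19,1)
…
step 4: (98, 5)  from 1·(59,3) + (39,2)
step 5: (157, 8)  from 1·(98,5) + (59,3)
step 6: (569, 29)  from 3·(157,8) + (98,5)
step 7: (726, 37)  from 1·(569,29) + (157,8)
…
step 11: (13009, 663)  from 1·(10262,523) + (2747,140)
step 12: (23271, 1186)  from 1·(13009,663) + (10262,523)
…
step 14: (59551, 3035)  from 1·(36280,1849) + (23271,1186)
step 15: (95831, 4884)  from 1·(59551,3035) + (36280,1849)
fundamental: x₁=95831, y₁=4884  (since 9183580561 − 385·23853456 = 1)

95831 4884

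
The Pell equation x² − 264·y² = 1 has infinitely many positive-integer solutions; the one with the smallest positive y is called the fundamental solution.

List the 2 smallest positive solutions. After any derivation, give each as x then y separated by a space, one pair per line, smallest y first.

[16; 4,32] for √264; ℓ=2 ⇒ convergent index 1
i=0: a=16 ⇒ p=16, q=1
i=1: a=4 ⇒ p=65, q=4
(x₁, y₁) = (65, 4);  65² − 264·4² = 1 ✓
k=2:  x_2 = 65·65+264·4·4 = 8449,  y_2 = 65·4+4·65 = 520

65 4
8449 520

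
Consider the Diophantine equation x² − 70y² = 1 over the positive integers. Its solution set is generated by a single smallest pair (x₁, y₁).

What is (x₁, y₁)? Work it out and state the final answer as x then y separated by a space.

[8; 2,1,2,1,2,16] for √70; ℓ=6 ⇒ convergent index 5
k=0  a_k=8  p_k/q_k = 8/1
k=1  a_k=2  p_k/q_k = 17/2
k=2  a_k=1  p_k/q_k = 25/3
…
k=4  a_k=1  p_k/q_k = 92/11
k=5  a_k=2  p_k/q_k = 251/30
fundamental: x₁=251, y₁=30  (since 63001 − 70·900 = 1)

251 30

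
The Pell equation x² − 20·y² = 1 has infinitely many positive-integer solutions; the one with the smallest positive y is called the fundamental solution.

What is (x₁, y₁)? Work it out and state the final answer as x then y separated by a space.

√20 = [4; 2,8, …], period ℓ=2 (even) → k=1
a_0=4:  p_0=4·1+0=4,  q_0=4·0+1=1
a_1=2:  p_1=2·4+1=9,  q_1=2·1+0=2
→ (9, 2).  Check: 9²=81, 20·2²=80, difference 1.

9 2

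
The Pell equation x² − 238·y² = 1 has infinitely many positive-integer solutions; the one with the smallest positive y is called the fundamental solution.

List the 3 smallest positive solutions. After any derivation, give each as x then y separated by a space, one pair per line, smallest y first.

11663 756
272051137 17634456
6345864809999 411341319900

d=238: √d = [15; 2,2,1,14,1,2,2,30] (ℓ=8, even), read p_7/q_7
i=0: a=15 ⇒ p=15, q=1
i=1: a=2 ⇒ p=31, q=2
i=2: a=2 ⇒ p=77, q=5
i=3: a=1 ⇒ p=108, q=7
…
i=6: a=2 ⇒ p=4983, q=323
i=7: a=2 ⇒ p=11663, q=756
fundamental: x₁=11663, y₁=756  (since 136025569 − 238·571536 = 1)
(x_2, y_2) = (11663·11663 + 238·756·756, 11663·756 + 756·11663) = (272051137, 17634456)
(x_3, y_3) = (11663·272051137 + 238·756·17634456, 11663·17634456 + 756·272051137) = (6345864809999, 411341319900)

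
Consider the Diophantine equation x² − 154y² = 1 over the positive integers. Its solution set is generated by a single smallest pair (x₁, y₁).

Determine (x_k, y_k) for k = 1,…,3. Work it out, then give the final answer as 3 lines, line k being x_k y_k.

√154 → a₀=12, period (2,2,3,1,2,1,3,2,2,24); ℓ=10 even so k=9
a_0=12:  p_0=12·1+0=12,  q_0=12·0+1=1
a_1=2:  p_1=2·12+1=25,  q_1=2·1+0=2
a_2=2:  p_2=2·25+12=62,  q_2=2·2+1=5
a_3=3:  p_3=3·62+25=211,  q_3=3·5+2=17
a_4=1:  p_4=1·211+62=273,  q_4=1·17+5=22
a_5=2:  p_5=2·273+211=757,  q_5=2·22+17=61
…
a_7=3:  p_7=3·1030+757=3847,  q_7=3·83+61=310
a_8=2:  p_8=2·3847+1030=8724,  q_8=2·310+83=703
a_9=2:  p_9=2·8724+3847=21295,  q_9=2·703+310=1716
(x₁, y₁) = (21295, 1716);  21295² − 154·1716² = 1 ✓
n=2: (21295,1716)∘(21295,1716) = (21295·21295+154·1716·1716, 21295·1716+1716·21295) = (906954049,73084440)
n=3: (906954049,73084440)∘(21295,1716) = (21295·906954049+154·1716·73084440, 21295·73084440+1716·906954049) = (38627172925615,3112666297884)

21295 1716
906954049 73084440
38627172925615 3112666297884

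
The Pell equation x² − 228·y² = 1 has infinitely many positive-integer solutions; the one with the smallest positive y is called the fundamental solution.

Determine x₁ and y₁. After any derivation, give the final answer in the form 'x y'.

151 10

[15; 10,30] for √228; ℓ=2 ⇒ convergent index 1
step 0: (15, 1)  from 15·(1,0) + (0,1)
step 1: (151, 10)  from 10·(15,1) + (1,0)
(x₁, y₁) = (151, 10);  151² − 228·10² = 1 ✓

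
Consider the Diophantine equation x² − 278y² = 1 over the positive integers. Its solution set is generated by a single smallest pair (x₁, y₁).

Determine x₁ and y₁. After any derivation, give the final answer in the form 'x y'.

d=278: √d = [16; 1,2,16,2,1,32] (ℓ=6, even), read p_5/q_5
a_0=16:  p_0=16·1+0=16,  q_0=16·0+1=1
a_1=1:  p_1=1·16+1=17,  q_1=1·1+0=1
…
a_4=2:  p_4=2·817+50=1684,  q_4=2·49+3=101
a_5=1:  p_5=1·1684+817=2501,  q_5=1·101+49=150
fundamental: x₁=2501, y₁=150  (since 6255001 − 278·22500 = 1)

2501 150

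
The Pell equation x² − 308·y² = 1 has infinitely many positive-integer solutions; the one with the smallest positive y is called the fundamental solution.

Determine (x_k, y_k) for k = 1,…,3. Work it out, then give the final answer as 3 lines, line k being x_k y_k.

351 20
246401 14040
172973151 9856060

d=308: √d = [17; 1,1,4,1,1,34] (ℓ=6, even), read p_5/q_5
a_0=17:  p_0=17·1+0=17,  q_0=17·0+1=1
a_1=1:  p_1=1·17+1=18,  q_1=1·1+0=1
a_2=1:  p_2=1·18+17=35,  q_2=1·1+1=2
a_3=4:  p_3=4·35+18=158,  q_3=4·2+1=9
a_4=1:  p_4=1·158+35=193,  q_4=1·9+2=11
a_5=1:  p_5=1·193+158=351,  q_5=1·11+9=20
fundamental: x₁=351, y₁=20  (since 123201 − 308·400 = 1)
n=2: (351,20)∘(351,20) = (351·351+308·20·20, 351·20+20·351) = (246401,14040)
n=3: (246401,14040)∘(351,20) = (351·246401+308·20·14040, 351·14040+20·246401) = (172973151,9856060)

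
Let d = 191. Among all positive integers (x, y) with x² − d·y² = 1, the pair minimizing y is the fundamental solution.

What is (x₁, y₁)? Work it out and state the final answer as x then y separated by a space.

[13; 1,4,1,1,3,…,4,1,26] for √191; ℓ=16 ⇒ convergent index 15
k=0  a_k=13  p_k/q_k = 13/1
…
k=7  a_k=2  p_k/q_k = 2999/217
k=8  a_k=13  p_k/q_k = 40217/2910
k=9  a_k=2  p_k/q_k = 83433/6037
k=10  a_k=2  p_k/q_k = 207083/14984
k=11  a_k=3  p_k/q_k = 704682/50989
k=12  a_k=1  p_k/q_k = 911765/65973
k=13  a_k=1  p_k/q_k = 1616447/116962
k=14  a_k=4  p_k/q_k = 7377553/533821
k=15  a_k=1  p_k/q_k = 8994000/650783
fundamental: x₁=8994000, y₁=650783  (since 80892036000000 − 191·423518513089 = 1)

8994000 650783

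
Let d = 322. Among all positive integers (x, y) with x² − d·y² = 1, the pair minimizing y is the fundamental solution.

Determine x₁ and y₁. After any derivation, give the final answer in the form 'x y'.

323 18

√322 = [17; 1,16,1,34, …], period ℓ=4 (even) → k=3
a_0=17:  p_0=17·1+0=17,  q_0=17·0+1=1
…
a_2=16:  p_2=16·18+17=305,  q_2=16·1+1=17
a_3=1:  p_3=1·305+18=323,  q_3=1·17+1=18
→ (323, 18).  Check: 323²=104329, 322·18²=104328, difference 1.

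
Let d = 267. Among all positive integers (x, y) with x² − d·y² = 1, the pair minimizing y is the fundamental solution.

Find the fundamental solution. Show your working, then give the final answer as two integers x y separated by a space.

d=267: √d = [16; 2,1,15,1,2,32] (ℓ=6, even), read p_5/q_5
a_0=16:  p_0=16·1+0=16,  q_0=16·0+1=1
a_1=2:  p_1=2·16+1=33,  q_1=2·1+0=2
a_2=1:  p_2=1·33+16=49,  q_2=1·2+1=3
…
a_4=1:  p_4=1·768+49=817,  q_4=1·47+3=50
a_5=2:  p_5=2·817+768=2402,  q_5=2·50+47=147
fundamental: x₁=2402, y₁=147  (since 5769604 − 267·21609 = 1)

2402 147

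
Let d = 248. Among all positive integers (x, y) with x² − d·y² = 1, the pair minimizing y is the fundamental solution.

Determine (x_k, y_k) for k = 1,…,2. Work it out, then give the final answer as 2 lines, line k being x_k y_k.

63 4
7937 504

√248 → a₀=15, period (1,2,1,30); ℓ=4 even so k=3
k=0  a_k=15  p_k/q_k = 15/1
…
k=2  a_k=2  p_k/q_k = 47/3
k=3  a_k=1  p_k/q_k = 63/4
fundamental: x₁=63, y₁=4  (since 3969 − 248·16 = 1)
(x_2, y_2) = (63·63 + 248·4·4, 63·4 + 4·63) = (7937, 504)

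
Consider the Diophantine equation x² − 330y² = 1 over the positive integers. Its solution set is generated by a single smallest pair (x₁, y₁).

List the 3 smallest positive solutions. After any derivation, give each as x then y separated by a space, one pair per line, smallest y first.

109 6
23761 1308
5179789 285138

√330 = [18; 6,36, …], period ℓ=2 (even) → k=1
step 0: (18, 1)  from 18·(1,0) + (0,1)
step 1: (109, 6)  from 6·(18,1) + (1,0)
(x₁, y₁) = (109, 6);  109² − 330·6² = 1 ✓
k=2:  x_2 = 109·109+330·6·6 = 23761,  y_2 = 109·6+6·109 = 1308
k=3:  x_3 = 109·23761+330·6·1308 = 5179789,  y_3 = 109·1308+6·23761 = 285138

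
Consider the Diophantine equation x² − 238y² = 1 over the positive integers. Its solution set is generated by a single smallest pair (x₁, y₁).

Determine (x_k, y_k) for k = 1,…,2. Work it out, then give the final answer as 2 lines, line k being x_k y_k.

√238 = [15; 2,2,1,14,1,2,2,30, …], period ℓ=8 (even) → k=7
step 0: (15, 1)  from 15·(1,0) + (0,1)
…
step 2: (77, 5)  from 2·(31,2) + (15,1)
…
step 6: (4983, 323)  from 2·(1697,110) + (1589,103)
step 7: (11663, 756)  from 2·(4983,323) + (1697,110)
fundamental: x₁=11663, y₁=756  (since 136025569 − 238·571536 = 1)
(x_2, y_2) = (11663·11663 + 238·756·756, 11663·756 + 756·11663) = (272051137, 17634456)

11663 756
272051137 17634456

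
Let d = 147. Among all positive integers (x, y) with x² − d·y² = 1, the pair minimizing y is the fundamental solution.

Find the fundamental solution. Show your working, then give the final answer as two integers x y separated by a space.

√147 → a₀=12, period (8,24); ℓ=2 even so k=1
k=0  a_k=12  p_k/q_k = 12/1
k=1  a_k=8  p_k/q_k = 97/8
(x₁, y₁) = (97, 8);  97² − 147·8² = 1 ✓

97 8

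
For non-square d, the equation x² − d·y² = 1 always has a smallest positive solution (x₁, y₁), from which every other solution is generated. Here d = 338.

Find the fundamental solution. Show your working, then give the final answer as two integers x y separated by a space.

114243 6214

[18; 2,1,1,2,36] for √338; ℓ=5 ⇒ convergent index 9
step 0: (18, 1)  from 18·(1,0) + (0,1)
step 1: (37, 2)  from 2·(18,1) + (1,0)
…
step 3: (92, 5)  from 1·(55,3) + (37,2)
…
step 5: (8696, 473)  from 36·(239,13) + (92,5)
…
step 7: (26327, 1432)  from 1·(17631,959) + (8696,473)
step 8: (43958, 2391)  from 1·(26327,1432) + (17631,959)
step 9: (114243, 6214)  from 2·(43958,2391) + (26327,1432)
(x₁, y₁) = (114243, 6214);  114243² − 338·6214² = 1 ✓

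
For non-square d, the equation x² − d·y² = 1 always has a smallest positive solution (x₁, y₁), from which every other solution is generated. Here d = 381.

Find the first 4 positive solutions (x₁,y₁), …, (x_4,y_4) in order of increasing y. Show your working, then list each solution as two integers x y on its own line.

1015 52
2060449 105560
4182710455 214286748
8490900163201 435001992880

√381 → a₀=19, period (1,1,12,1,1,38); ℓ=6 even so k=5
i=0: a=19 ⇒ p=19, q=1
…
i=2: a=1 ⇒ p=39, q=2
i=3: a=12 ⇒ p=488, q=25
i=4: a=1 ⇒ p=527, q=27
i=5: a=1 ⇒ p=1015, q=52
(x₁, y₁) = (1015, 52);  1015² − 381·52² = 1 ✓
k=2:  x_2 = 1015·1015+381·52·52 = 2060449,  y_2 = 1015·52+52·1015 = 105560
k=3:  x_3 = 1015·2060449+381·52·105560 = 4182710455,  y_3 = 1015·105560+52·2060449 = 214286748
k=4:  x_4 = 1015·4182710455+381·52·214286748 = 8490900163201,  y_4 = 1015·214286748+52·4182710455 = 435001992880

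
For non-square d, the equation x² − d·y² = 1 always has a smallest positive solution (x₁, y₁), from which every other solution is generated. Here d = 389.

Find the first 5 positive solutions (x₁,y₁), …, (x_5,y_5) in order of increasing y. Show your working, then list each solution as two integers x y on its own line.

3287049 166660
21609382256801 1095639172680
142062196675667653449 7202839293837075980
933930803041091759821507201 47352171395934637886793360
6139752624410693193862375179426249 311297815269663908222998617313300

√389 → a₀=19, period (1,2,1,1,1,1,2,1,38); ℓ=9 odd so k=17
a_0=19:  p_0=19·1+0=19,  q_0=19·0+1=1
…
a_2=2:  p_2=2·20+19=59,  q_2=2·1+1=3
a_3=1:  p_3=1·59+20=79,  q_3=1·3+1=4
a_4=1:  p_4=1·79+59=138,  q_4=1·4+3=7
a_5=1:  p_5=1·138+79=217,  q_5=1·7+4=11
…
a_7=2:  p_7=2·355+217=927,  q_7=2·18+11=47
a_8=1:  p_8=1·927+355=1282,  q_8=1·47+18=65
a_9=38:  p_9=38·1282+927=49643,  q_9=38·65+47=2517
a_10=1:  p_10=1·49643+1282=50925,  q_10=1·2517+65=2582
a_11=2:  p_11=2·50925+49643=151493,  q_11=2·2582+2517=7681
…
a_13=1:  p_13=1·202418+151493=353911,  q_13=1·10263+7681=17944
a_14=1:  p_14=1·353911+202418=556329,  q_14=1·17944+10263=28207
a_15=1:  p_15=1·556329+353911=910240,  q_15=1·28207+17944=46151
a_16=2:  p_16=2·910240+556329=2376809,  q_16=2·46151+28207=120509
a_17=1:  p_17=1·2376809+910240=3287049,  q_17=1·120509+46151=166660
fundamental: x₁=3287049, y₁=166660  (since 10804691128401 − 389·27775555600 = 1)
(3287049+166660√389)^2 = 21609382256801 + 1095639172680√389
(3287049+166660√389)^3 = 142062196675667653449 + 7202839293837075980√389
(3287049+166660√389)^4 = 933930803041091759821507201 + 47352171395934637886793360√389
(3287049+166660√389)^5 = 6139752624410693193862375179426249 + 311297815269663908222998617313300√389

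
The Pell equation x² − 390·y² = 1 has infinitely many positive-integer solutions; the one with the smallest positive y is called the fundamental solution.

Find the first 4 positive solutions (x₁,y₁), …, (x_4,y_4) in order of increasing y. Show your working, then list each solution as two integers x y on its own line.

79 4
12481 632
1971919 99852
311550721 15775984

d=390: √d = [19; 1,2,1,38] (ℓ=4, even), read p_3/q_3
step 0: (19, 1)  from 19·(1,0) + (0,1)
step 1: (20, 1)  from 1·(19,1) + (1,0)
step 2: (59, 3)  from 2·(20,1) + (19,1)
step 3: (79, 4)  from 1·(59,3) + (20,1)
fundamental: x₁=79, y₁=4  (since 6241 − 390·16 = 1)
(x_2, y_2) = (79·79 + 390·4·4, 79·4 + 4·79) = (12481, 632)
(x_3, y_3) = (79·12481 + 390·4·632, 79·632 + 4·12481) = (1971919, 99852)
(x_4, y_4) = (79·1971919 + 390·4·99852, 79·99852 + 4·1971919) = (311550721, 15775984)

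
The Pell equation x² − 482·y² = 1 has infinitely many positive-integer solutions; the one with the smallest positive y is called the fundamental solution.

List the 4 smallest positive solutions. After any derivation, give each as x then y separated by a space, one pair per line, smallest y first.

[21; 1,20,1,42] for √482; ℓ=4 ⇒ convergent index 3
step 0: (21, 1)  from 21·(1,0) + (0,1)
step 1: (22, 1)  from 1·(21,1) + (1,0)
step 2: (461, 21)  from 20·(22,1) + (21,1)
step 3: (483, 22)  from 1·(461,21) + (22,1)
(x₁, y₁) = (483, 22);  483² − 482·22² = 1 ✓
n=2: (483,22)∘(483,22) = (483·483+482·22·22, 483·22+22·483) = (466577,21252)
n=3: (466577,21252)∘(483,22) = (483·466577+482·22·21252, 483·21252+22·466577) = (450712899,20529410)
n=4: (450712899,20529410)∘(483,22) = (483·450712899+482·22·20529410, 483·20529410+22·450712899) = (435388193857,19831388808)

483 22
466577 21252
450712899 20529410
435388193857 19831388808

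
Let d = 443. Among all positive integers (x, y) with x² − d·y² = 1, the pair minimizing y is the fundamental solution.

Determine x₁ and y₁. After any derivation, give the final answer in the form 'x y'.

[21; 21,42] for √443; ℓ=2 ⇒ convergent index 1
k=0  a_k=21  p_k/q_k = 21/1
k=1  a_k=21  p_k/q_k = 442/21
(x₁, y₁) = (442, 21);  442² − 443·21² = 1 ✓

442 21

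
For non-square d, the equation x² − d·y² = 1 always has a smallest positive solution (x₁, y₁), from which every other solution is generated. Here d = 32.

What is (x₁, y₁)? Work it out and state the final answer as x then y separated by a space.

17 3

d=32: √d = [5; 1,1,1,10] (ℓ=4, even), read p_3/q_3
a_0=5:  p_0=5·1+0=5,  q_0=5·0+1=1
…
a_2=1:  p_2=1·6+5=11,  q_2=1·1+1=2
a_3=1:  p_3=1·11+6=17,  q_3=1·2+1=3
fundamental: x₁=17, y₁=3  (since 289 − 32·9 = 1)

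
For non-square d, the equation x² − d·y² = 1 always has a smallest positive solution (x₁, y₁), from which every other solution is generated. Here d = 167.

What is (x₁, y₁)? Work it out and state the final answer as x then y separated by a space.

√167 = [12; 1,11,1,24, …], period ℓ=4 (even) → k=3
a_0=12:  p_0=12·1+0=12,  q_0=12·0+1=1
a_1=1:  p_1=1·12+1=13,  q_1=1·1+0=1
a_2=11:  p_2=11·13+12=155,  q_2=11·1+1=12
a_3=1:  p_3=1·155+13=168,  q_3=1·12+1=13
(x₁, y₁) = (168, 13);  168² − 167·13² = 1 ✓

168 13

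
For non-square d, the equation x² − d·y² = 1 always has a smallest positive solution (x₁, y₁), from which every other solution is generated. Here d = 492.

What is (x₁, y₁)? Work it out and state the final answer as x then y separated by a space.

√492 = [22; 5,1,1,10,1,1,5,44, …], period ℓ=8 (even) → k=7
a_0=22:  p_0=22·1+0=22,  q_0=22·0+1=1
…
a_4=10:  p_4=10·244+133=2573,  q_4=10·11+6=116
…
a_6=1:  p_6=1·2817+2573=5390,  q_6=1·127+116=243
a_7=5:  p_7=5·5390+2817=29767,  q_7=5·243+127=1342
fundamental: x₁=29767, y₁=1342  (since 886074289 − 492·1800964 = 1)

29767 1342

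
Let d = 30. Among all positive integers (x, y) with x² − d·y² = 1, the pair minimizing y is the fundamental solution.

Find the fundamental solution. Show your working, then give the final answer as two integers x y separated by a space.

√30 → a₀=5, period (2,10); ℓ=2 even so k=1
a_0=5:  p_0=5·1+0=5,  q_0=5·0+1=1
a_1=2:  p_1=2·5+1=11,  q_1=2·1+0=2
(x₁, y₁) = (11, 2);  11² − 30·2² = 1 ✓

11 2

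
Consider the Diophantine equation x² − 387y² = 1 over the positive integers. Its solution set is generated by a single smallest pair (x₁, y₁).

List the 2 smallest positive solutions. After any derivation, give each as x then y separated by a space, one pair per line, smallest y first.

√387 → a₀=19, period (1,2,19,2,1,38); ℓ=6 even so k=5
step 0: (19, 1)  from 19·(1,0) + (0,1)
step 1: (20, 1)  from 1·(19,1) + (1,0)
step 2: (59, 3)  from 2·(20,1) + (19,1)
step 3: (1141, 58)  from 19·(59,3) + (20,1)
step 4: (2341, 119)  from 2·(1141,58) + (59,3)
step 5: (3482, 177)  from 1·(2341,119) + (1141,58)
(x₁, y₁) = (3482, 177);  3482² − 387·177² = 1 ✓
(x_2, y_2) = (3482·3482 + 387·177·177, 3482·177 + 177·3482) = (24248647, 1232628)

3482 177
24248647 1232628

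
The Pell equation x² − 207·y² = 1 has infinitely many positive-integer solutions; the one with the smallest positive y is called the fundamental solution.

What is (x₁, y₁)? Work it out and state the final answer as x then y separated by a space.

√207 → a₀=14, period (2,1,1,2,1,1,2,28); ℓ=8 even so k=7
k=0  a_k=14  p_k/q_k = 14/1
…
k=2  a_k=1  p_k/q_k = 43/3
k=3  a_k=1  p_k/q_k = 72/5
…
k=5  a_k=1  p_k/q_k = 259/18
k=6  a_k=1  p_k/q_k = 446/31
k=7  a_k=2  p_k/q_k = 1151/80
fundamental: x₁=1151, y₁=80  (since 1324801 − 207·6400 = 1)

1151 80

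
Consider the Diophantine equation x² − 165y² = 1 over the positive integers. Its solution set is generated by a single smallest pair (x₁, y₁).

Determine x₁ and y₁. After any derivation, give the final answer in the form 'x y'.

1079 84

√165 → a₀=12, period (1,5,2,5,1,24); ℓ=6 even so k=5
a_0=12:  p_0=12·1+0=12,  q_0=12·0+1=1
a_1=1:  p_1=1·12+1=13,  q_1=1·1+0=1
…
a_3=2:  p_3=2·77+13=167,  q_3=2·6+1=13
a_4=5:  p_4=5·167+77=912,  q_4=5·13+6=71
a_5=1:  p_5=1·912+167=1079,  q_5=1·71+13=84
(x₁, y₁) = (1079, 84);  1079² − 165·84² = 1 ✓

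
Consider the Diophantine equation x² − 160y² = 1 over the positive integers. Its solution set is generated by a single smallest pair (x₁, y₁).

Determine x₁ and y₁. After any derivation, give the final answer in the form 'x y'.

721 57

d=160: √d = [12; 1,1,1,5,1,1,1,24] (ℓ=8, even), read p_7/q_7
step 0: (12, 1)  from 12·(1,0) + (0,1)
…
step 5: (253, 20)  from 1·(215,17) + (38,3)
step 6: (468, 37)  from 1·(253,20) + (215,17)
step 7: (721, 57)  from 1·(468,37) + (253,20)
→ (721, 57).  Check: 721²=519841, 160·57²=519840, difference 1.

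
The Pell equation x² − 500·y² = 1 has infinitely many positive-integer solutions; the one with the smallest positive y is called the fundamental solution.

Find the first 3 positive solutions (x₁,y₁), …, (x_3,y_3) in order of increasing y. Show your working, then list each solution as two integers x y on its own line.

√500 = [22; 2,1,3,2,1,…,1,2,44, …], period ℓ=14 (even) → k=13
a_0=22:  p_0=22·1+0=22,  q_0=22·0+1=1
a_1=2:  p_1=2·22+1=45,  q_1=2·1+0=2
a_2=1:  p_2=1·45+22=67,  q_2=1·2+1=3
…
a_4=2:  p_4=2·246+67=559,  q_4=2·11+3=25
…
a_7=10:  p_7=10·1364+805=14445,  q_7=10·61+36=646
…
a_11=3:  p_11=3·76317+30254=259205,  q_11=3·3413+1353=11592
a_12=1:  p_12=1·259205+76317=335522,  q_12=1·11592+3413=15005
a_13=2:  p_13=2·335522+259205=930249,  q_13=2·15005+11592=41602
fundamental: x₁=930249, y₁=41602  (since 865363202001 − 500·1730726404 = 1)
k=2:  x_2 = 930249·930249+500·41602·41602 = 1730726404001,  y_2 = 930249·41602+41602·930249 = 77400437796
k=3:  x_3 = 930249·1730726404001+500·41602·77400437796 = 3220013013190122249,  y_3 = 930249·77400437796+41602·1730726404001 = 144003359718540806

930249 41602
1730726404001 77400437796
3220013013190122249 144003359718540806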